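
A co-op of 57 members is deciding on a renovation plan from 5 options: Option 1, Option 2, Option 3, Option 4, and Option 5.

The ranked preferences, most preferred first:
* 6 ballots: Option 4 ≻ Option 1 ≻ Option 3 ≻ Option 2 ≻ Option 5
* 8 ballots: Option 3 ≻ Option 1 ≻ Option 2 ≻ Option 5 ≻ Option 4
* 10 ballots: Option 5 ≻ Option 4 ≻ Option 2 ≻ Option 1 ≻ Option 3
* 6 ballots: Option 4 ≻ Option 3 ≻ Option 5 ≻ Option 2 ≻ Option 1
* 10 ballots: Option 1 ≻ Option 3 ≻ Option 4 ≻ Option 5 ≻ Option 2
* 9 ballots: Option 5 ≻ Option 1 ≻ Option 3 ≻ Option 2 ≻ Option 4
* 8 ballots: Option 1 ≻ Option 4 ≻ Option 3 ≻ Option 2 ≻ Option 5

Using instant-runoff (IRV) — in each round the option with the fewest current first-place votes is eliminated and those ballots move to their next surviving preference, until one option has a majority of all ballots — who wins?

Round 1: Option 1 18, Option 2 0, Option 3 8, Option 4 12, Option 5 19. Option 2 eliminated.
Round 2: Option 1 18, Option 3 8, Option 4 12, Option 5 19. Option 3 eliminated.
Round 3: Option 1 26, Option 4 12, Option 5 19. Option 4 eliminated.
Round 4: Option 1 32, Option 5 25. Option 1 has a majority (≥29).

Option 1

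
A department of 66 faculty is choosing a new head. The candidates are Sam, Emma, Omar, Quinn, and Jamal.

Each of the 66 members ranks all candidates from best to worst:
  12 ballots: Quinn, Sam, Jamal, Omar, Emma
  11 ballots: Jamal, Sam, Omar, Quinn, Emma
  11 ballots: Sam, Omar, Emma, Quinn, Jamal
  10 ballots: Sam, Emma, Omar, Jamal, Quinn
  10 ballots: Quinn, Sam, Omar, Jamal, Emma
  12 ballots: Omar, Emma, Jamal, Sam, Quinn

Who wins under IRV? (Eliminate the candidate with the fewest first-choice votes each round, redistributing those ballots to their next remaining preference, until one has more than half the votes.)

Sam

Round 1: Sam 21, Emma 0, Omar 12, Quinn 22, Jamal 11. Emma eliminated.
Round 2: Sam 21, Omar 12, Quinn 22, Jamal 11. Jamal eliminated.
Round 3: Sam 32, Omar 12, Quinn 22. Omar eliminated.
Round 4: Sam 44, Quinn 22. Sam has a majority (≥34).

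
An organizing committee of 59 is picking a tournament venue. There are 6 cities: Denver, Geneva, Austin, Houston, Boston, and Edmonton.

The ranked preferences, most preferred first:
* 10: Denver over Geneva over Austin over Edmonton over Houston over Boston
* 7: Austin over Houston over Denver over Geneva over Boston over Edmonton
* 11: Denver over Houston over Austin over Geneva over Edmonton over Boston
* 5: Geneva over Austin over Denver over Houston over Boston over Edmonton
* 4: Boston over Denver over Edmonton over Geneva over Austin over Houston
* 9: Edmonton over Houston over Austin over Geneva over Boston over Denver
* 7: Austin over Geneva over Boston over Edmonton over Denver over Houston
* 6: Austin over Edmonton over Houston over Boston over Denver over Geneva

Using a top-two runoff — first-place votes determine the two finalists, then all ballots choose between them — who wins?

Round 1 first-place votes: Denver 21, Geneva 5, Austin 20, Houston 0, Boston 4, Edmonton 9. Denver and Austin advance.
Runoff: Denver is ranked above Austin on 25 ballots, Austin above Denver on 34.

Austin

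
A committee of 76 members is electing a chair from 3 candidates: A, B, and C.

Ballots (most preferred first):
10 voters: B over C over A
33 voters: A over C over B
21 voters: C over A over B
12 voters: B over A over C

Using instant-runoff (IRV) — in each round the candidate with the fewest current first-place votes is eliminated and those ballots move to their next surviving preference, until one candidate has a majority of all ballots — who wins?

Round 1: A 33, B 22, C 21. C eliminated.
Round 2: A 54, B 22. A has a majority (≥39).

A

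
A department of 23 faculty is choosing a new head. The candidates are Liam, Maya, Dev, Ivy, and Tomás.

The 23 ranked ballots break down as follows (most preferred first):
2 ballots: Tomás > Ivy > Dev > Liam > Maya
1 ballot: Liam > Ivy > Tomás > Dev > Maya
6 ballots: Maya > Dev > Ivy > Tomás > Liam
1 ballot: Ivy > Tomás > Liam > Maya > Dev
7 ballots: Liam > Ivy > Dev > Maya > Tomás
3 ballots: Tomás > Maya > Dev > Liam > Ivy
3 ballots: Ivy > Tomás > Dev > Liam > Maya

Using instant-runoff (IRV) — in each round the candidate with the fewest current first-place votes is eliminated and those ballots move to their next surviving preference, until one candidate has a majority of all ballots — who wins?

Tomás

Round 1: Liam 8, Maya 6, Dev 0, Ivy 4, Tomás 5. Dev eliminated.
Round 2: Liam 8, Maya 6, Ivy 4, Tomás 5. Ivy eliminated.
Round 3: Liam 8, Maya 6, Tomás 9. Maya eliminated.
Round 4: Liam 8, Tomás 15. Tomás has a majority (≥12).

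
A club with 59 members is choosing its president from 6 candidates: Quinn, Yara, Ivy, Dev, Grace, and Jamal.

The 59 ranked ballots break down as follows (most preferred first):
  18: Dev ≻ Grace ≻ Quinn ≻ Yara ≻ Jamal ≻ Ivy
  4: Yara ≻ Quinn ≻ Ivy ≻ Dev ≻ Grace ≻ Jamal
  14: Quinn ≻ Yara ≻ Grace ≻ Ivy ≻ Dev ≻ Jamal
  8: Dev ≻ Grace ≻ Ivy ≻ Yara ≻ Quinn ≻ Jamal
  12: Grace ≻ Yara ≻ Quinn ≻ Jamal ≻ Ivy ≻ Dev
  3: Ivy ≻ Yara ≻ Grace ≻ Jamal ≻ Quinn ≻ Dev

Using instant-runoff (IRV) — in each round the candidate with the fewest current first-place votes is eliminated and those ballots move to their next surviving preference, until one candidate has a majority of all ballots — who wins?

Round 1: Quinn 14, Yara 4, Ivy 3, Dev 26, Grace 12, Jamal 0. Jamal eliminated.
Round 2: Quinn 14, Yara 4, Ivy 3, Dev 26, Grace 12. Ivy eliminated.
Round 3: Quinn 14, Yara 7, Dev 26, Grace 12. Yara eliminated.
Round 4: Quinn 18, Dev 26, Grace 15. Grace eliminated.
Round 5: Quinn 33, Dev 26. Quinn has a majority (≥30).

Quinn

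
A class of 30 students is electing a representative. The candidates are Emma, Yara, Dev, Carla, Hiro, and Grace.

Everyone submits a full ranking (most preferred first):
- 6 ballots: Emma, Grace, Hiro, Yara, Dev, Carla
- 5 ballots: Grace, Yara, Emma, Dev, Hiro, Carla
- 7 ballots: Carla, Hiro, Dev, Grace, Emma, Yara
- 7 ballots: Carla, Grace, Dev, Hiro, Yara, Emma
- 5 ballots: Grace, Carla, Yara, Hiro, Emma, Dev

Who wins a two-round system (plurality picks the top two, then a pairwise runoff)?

Round 1 first-place votes: Emma 6, Yara 0, Dev 0, Carla 14, Hiro 0, Grace 10. Carla and Grace advance.
Runoff: Carla is ranked above Grace on 14 ballots, Grace above Carla on 16.

Grace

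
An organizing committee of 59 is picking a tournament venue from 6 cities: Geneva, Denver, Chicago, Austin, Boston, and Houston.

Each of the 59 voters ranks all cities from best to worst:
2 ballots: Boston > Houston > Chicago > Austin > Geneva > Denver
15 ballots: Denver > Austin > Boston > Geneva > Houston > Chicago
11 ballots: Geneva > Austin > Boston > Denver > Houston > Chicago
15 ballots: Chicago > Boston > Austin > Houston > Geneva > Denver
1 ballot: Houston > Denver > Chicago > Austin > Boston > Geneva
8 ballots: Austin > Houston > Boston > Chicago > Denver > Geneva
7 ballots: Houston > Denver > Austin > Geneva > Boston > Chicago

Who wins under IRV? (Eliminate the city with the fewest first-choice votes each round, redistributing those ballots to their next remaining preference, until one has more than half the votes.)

Round 1: Geneva 11, Denver 15, Chicago 15, Austin 8, Boston 2, Houston 8. Boston eliminated.
Round 2: Geneva 11, Denver 15, Chicago 15, Austin 8, Houston 10. Austin eliminated.
Round 3: Geneva 11, Denver 15, Chicago 15, Houston 18. Geneva eliminated.
Round 4: Denver 26, Chicago 15, Houston 18. Chicago eliminated.
Round 5: Denver 26, Houston 33. Houston has a majority (≥30).

Houston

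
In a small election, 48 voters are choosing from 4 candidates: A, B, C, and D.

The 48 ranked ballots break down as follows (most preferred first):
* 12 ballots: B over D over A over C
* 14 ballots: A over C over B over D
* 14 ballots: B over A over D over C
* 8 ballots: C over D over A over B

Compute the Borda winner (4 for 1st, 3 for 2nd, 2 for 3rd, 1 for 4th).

A: 12×2 + 14×4 + 14×3 + 8×2 = 138
B: 12×4 + 14×2 + 14×4 + 8×1 = 140
C: 12×1 + 14×3 + 14×1 + 8×4 = 100
D: 12×3 + 14×1 + 14×2 + 8×3 = 102

B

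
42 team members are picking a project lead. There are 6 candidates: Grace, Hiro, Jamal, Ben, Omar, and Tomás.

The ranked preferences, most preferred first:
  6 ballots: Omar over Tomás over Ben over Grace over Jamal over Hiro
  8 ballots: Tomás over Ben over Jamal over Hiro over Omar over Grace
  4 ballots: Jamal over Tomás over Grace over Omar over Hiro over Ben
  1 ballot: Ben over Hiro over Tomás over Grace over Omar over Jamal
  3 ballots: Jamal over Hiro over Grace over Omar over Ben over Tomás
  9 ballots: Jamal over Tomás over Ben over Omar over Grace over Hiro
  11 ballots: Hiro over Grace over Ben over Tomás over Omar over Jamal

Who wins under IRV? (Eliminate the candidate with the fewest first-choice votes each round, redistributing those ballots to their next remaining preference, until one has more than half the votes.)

Tomás

Round 1: Grace 0, Hiro 11, Jamal 16, Ben 1, Omar 6, Tomás 8. Grace eliminated.
Round 2: Hiro 11, Jamal 16, Ben 1, Omar 6, Tomás 8. Ben eliminated.
Round 3: Hiro 12, Jamal 16, Omar 6, Tomás 8. Omar eliminated.
Round 4: Hiro 12, Jamal 16, Tomás 14. Hiro eliminated.
Round 5: Jamal 16, Tomás 26. Tomás has a majority (≥22).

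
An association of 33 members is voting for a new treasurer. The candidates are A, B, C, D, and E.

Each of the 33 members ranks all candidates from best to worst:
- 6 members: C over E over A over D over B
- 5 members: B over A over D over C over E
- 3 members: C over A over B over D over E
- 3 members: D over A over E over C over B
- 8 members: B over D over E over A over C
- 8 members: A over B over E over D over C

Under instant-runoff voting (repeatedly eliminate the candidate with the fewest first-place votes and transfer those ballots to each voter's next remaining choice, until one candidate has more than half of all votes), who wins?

Round 1: A 8, B 13, C 9, D 3, E 0. E eliminated.
Round 2: A 8, B 13, C 9, D 3. D eliminated.
Round 3: A 11, B 13, C 9. C eliminated.
Round 4: A 20, B 13. A has a majority (≥17).

A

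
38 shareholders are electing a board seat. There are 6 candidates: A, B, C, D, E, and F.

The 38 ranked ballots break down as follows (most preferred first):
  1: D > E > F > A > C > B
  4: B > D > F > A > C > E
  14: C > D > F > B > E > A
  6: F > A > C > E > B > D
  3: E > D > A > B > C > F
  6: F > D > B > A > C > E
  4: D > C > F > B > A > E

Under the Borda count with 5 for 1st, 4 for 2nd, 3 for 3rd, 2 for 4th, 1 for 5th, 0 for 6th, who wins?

D

A: 1×2 + 4×2 + 14×0 + 6×4 + 3×3 + 6×2 + 4×1 = 59
B: 1×0 + 4×5 + 14×2 + 6×1 + 3×2 + 6×3 + 4×2 = 86
C: 1×1 + 4×1 + 14×5 + 6×3 + 3×1 + 6×1 + 4×4 = 118
D: 1×5 + 4×4 + 14×4 + 6×0 + 3×4 + 6×4 + 4×5 = 133
E: 1×4 + 4×0 + 14×1 + 6×2 + 3×5 + 6×0 + 4×0 = 45
F: 1×3 + 4×3 + 14×3 + 6×5 + 3×0 + 6×5 + 4×3 = 129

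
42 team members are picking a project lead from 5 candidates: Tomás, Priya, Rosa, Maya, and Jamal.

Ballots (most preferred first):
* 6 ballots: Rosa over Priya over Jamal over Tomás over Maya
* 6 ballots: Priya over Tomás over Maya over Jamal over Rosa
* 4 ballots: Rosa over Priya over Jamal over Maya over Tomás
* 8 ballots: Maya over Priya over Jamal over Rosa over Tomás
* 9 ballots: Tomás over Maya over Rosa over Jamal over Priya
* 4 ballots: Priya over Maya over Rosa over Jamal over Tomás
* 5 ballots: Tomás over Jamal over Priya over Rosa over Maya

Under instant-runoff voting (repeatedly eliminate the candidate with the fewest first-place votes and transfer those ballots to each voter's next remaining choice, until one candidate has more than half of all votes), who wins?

Round 1: Tomás 14, Priya 10, Rosa 10, Maya 8, Jamal 0. Jamal eliminated.
Round 2: Tomás 14, Priya 10, Rosa 10, Maya 8. Maya eliminated.
Round 3: Tomás 14, Priya 18, Rosa 10. Rosa eliminated.
Round 4: Tomás 14, Priya 28. Priya has a majority (≥22).

Priya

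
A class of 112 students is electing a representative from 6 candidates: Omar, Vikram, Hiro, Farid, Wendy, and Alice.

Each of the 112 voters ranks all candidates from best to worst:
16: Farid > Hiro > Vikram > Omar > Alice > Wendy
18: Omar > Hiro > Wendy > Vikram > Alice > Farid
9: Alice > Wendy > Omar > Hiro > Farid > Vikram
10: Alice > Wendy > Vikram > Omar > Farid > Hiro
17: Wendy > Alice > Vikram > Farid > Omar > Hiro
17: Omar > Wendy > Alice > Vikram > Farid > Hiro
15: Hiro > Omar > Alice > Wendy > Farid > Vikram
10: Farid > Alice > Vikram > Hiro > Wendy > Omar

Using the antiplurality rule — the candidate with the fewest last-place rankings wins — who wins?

Last-place votes: Omar 10, Vikram 24, Hiro 44, Farid 18, Wendy 16, Alice 0.

Alice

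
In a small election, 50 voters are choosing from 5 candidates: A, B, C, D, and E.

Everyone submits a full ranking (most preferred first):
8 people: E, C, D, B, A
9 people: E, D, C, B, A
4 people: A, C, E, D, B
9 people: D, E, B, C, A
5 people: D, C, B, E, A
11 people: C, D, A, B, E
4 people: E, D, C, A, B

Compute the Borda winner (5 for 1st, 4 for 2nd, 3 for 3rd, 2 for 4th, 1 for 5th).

D

A: 8×1 + 9×1 + 4×5 + 9×1 + 5×1 + 11×3 + 4×2 = 92
B: 8×2 + 9×2 + 4×1 + 9×3 + 5×3 + 11×2 + 4×1 = 106
C: 8×4 + 9×3 + 4×4 + 9×2 + 5×4 + 11×5 + 4×3 = 180
D: 8×3 + 9×4 + 4×2 + 9×5 + 5×5 + 11×4 + 4×4 = 198
E: 8×5 + 9×5 + 4×3 + 9×4 + 5×2 + 11×1 + 4×5 = 174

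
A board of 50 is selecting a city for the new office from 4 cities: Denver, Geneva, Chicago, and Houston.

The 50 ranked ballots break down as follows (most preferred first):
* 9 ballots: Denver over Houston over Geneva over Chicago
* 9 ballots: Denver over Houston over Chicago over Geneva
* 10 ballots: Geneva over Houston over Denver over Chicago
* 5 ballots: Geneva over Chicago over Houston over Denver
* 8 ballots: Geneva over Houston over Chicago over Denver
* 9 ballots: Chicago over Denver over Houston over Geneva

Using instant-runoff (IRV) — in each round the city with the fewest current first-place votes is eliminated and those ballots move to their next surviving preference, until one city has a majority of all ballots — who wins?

Denver

Round 1: Denver 18, Geneva 23, Chicago 9, Houston 0. Houston eliminated.
Round 2: Denver 18, Geneva 23, Chicago 9. Chicago eliminated.
Round 3: Denver 27, Geneva 23. Denver has a majority (≥26).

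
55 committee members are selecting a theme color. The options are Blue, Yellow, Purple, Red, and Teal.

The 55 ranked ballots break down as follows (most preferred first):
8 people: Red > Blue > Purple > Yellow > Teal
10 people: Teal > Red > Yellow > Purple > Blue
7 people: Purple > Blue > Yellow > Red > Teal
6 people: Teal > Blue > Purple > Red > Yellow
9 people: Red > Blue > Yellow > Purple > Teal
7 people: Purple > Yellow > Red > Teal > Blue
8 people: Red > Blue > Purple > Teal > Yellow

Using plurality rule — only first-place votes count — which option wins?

First-place votes: Blue 0, Yellow 0, Purple 14, Red 25, Teal 16.

Red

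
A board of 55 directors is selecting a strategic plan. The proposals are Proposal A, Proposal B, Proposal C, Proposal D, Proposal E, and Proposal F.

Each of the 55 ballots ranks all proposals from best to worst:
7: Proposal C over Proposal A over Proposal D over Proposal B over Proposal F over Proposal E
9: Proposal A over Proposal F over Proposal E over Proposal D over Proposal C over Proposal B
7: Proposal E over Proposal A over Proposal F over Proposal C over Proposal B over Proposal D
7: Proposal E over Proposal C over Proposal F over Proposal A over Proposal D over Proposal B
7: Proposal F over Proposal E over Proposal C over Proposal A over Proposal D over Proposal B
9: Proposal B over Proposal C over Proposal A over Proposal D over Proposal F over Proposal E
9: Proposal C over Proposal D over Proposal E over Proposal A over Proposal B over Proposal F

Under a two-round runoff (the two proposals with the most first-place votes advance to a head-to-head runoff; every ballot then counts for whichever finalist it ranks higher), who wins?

Proposal E

Round 1 first-place votes: Proposal A 9, Proposal B 9, Proposal C 16, Proposal D 0, Proposal E 14, Proposal F 7. Proposal C and Proposal E advance.
Runoff: Proposal C is ranked above Proposal E on 25 ballots, Proposal E above Proposal C on 30.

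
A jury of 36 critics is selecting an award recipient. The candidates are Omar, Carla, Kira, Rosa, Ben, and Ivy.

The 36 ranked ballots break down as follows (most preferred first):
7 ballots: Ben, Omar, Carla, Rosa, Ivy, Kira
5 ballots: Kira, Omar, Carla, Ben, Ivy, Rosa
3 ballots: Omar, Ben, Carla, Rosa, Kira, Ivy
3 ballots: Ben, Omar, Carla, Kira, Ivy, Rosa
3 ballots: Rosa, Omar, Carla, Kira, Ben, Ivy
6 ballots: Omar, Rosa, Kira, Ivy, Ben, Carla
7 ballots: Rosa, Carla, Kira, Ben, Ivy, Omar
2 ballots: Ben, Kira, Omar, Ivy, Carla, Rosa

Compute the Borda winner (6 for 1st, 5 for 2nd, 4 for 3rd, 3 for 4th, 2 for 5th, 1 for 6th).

Omar: 7×5 + 5×5 + 3×6 + 3×5 + 3×5 + 6×6 + 7×1 + 2×4 = 159
Carla: 7×4 + 5×4 + 3×4 + 3×4 + 3×4 + 6×1 + 7×5 + 2×2 = 129
Kira: 7×1 + 5×6 + 3×2 + 3×3 + 3×3 + 6×4 + 7×4 + 2×5 = 123
Rosa: 7×3 + 5×1 + 3×3 + 3×1 + 3×6 + 6×5 + 7×6 + 2×1 = 130
Ben: 7×6 + 5×3 + 3×5 + 3×6 + 3×2 + 6×2 + 7×3 + 2×6 = 141
Ivy: 7×2 + 5×2 + 3×1 + 3×2 + 3×1 + 6×3 + 7×2 + 2×3 = 74

Omar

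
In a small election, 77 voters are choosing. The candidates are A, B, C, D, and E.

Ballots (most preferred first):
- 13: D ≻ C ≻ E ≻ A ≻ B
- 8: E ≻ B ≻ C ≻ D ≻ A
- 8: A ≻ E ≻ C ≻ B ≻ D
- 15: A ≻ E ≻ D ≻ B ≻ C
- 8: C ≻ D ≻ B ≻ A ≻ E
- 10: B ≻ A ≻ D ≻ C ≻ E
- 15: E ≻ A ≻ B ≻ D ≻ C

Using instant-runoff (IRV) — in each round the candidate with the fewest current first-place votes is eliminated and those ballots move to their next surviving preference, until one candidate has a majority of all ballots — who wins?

Round 1: A 23, B 10, C 8, D 13, E 23. C eliminated.
Round 2: A 23, B 10, D 21, E 23. B eliminated.
Round 3: A 33, D 21, E 23. D eliminated.
Round 4: A 41, E 36. A has a majority (≥39).

A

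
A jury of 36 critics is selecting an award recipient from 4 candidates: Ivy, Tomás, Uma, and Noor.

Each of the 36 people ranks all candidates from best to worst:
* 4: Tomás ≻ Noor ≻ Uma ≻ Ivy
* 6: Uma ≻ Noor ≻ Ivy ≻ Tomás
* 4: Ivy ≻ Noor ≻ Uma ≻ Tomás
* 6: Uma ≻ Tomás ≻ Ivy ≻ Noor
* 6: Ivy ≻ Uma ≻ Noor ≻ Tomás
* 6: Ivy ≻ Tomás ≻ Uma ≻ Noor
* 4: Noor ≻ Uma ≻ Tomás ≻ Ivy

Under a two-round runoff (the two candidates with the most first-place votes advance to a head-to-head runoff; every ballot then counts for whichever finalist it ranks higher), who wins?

Uma

Round 1 first-place votes: Ivy 16, Tomás 4, Uma 12, Noor 4. Ivy and Uma advance.
Runoff: Ivy is ranked above Uma on 16 ballots, Uma above Ivy on 20.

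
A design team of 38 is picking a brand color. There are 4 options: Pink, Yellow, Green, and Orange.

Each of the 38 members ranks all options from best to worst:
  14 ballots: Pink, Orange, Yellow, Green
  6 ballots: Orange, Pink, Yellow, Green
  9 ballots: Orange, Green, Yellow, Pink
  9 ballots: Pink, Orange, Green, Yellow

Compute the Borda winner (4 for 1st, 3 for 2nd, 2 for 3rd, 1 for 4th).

Pink: 14×4 + 6×3 + 9×1 + 9×4 = 119
Yellow: 14×2 + 6×2 + 9×2 + 9×1 = 67
Green: 14×1 + 6×1 + 9×3 + 9×2 = 65
Orange: 14×3 + 6×4 + 9×4 + 9×3 = 129

Orange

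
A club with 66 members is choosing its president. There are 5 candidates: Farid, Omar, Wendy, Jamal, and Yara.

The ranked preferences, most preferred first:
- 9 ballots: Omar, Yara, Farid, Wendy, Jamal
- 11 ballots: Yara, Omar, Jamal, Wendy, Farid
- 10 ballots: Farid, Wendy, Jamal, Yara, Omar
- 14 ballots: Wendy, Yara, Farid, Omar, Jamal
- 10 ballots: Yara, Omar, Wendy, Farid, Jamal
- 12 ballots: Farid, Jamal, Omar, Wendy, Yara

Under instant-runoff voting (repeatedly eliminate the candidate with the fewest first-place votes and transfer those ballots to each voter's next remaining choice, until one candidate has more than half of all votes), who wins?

Round 1: Farid 22, Omar 9, Wendy 14, Jamal 0, Yara 21. Jamal eliminated.
Round 2: Farid 22, Omar 9, Wendy 14, Yara 21. Omar eliminated.
Round 3: Farid 22, Wendy 14, Yara 30. Wendy eliminated.
Round 4: Farid 22, Yara 44. Yara has a majority (≥34).

Yara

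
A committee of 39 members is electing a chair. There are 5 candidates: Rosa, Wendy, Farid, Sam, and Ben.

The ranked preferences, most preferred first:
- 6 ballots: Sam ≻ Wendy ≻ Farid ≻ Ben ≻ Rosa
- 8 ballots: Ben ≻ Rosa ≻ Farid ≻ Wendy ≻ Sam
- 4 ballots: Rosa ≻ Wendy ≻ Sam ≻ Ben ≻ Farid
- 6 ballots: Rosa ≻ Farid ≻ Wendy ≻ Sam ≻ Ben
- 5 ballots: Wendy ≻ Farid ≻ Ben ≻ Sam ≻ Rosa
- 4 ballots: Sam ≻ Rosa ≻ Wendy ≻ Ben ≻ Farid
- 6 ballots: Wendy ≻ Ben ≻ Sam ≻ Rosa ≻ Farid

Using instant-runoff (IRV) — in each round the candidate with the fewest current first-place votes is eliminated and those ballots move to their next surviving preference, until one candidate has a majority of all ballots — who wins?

Rosa

Round 1: Rosa 10, Wendy 11, Farid 0, Sam 10, Ben 8. Farid eliminated.
Round 2: Rosa 10, Wendy 11, Sam 10, Ben 8. Ben eliminated.
Round 3: Rosa 18, Wendy 11, Sam 10. Sam eliminated.
Round 4: Rosa 22, Wendy 17. Rosa has a majority (≥20).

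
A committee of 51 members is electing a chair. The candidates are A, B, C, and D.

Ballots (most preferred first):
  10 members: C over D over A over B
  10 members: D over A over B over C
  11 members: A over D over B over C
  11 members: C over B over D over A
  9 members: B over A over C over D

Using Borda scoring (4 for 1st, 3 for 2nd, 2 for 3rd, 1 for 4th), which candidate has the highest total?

D

A: 10×2 + 10×3 + 11×4 + 11×1 + 9×3 = 132
B: 10×1 + 10×2 + 11×2 + 11×3 + 9×4 = 121
C: 10×4 + 10×1 + 11×1 + 11×4 + 9×2 = 123
D: 10×3 + 10×4 + 11×3 + 11×2 + 9×1 = 134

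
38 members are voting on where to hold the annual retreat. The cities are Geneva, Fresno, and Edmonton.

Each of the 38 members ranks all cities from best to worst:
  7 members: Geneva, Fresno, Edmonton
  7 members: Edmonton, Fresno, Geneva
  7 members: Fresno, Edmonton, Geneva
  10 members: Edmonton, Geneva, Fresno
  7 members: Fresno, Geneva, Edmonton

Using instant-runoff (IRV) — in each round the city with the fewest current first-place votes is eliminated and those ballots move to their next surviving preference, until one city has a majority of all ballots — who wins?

Fresno

Round 1: Geneva 7, Fresno 14, Edmonton 17. Geneva eliminated.
Round 2: Fresno 21, Edmonton 17. Fresno has a majority (≥20).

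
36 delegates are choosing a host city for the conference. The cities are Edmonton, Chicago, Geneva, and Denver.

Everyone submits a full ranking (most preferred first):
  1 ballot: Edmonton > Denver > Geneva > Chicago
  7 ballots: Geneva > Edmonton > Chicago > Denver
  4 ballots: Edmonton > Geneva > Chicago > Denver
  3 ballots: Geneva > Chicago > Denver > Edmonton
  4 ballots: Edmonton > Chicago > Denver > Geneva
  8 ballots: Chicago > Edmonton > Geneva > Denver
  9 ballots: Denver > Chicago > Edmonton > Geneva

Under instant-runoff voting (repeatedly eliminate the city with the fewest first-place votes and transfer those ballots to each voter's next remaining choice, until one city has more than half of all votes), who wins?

Edmonton

Round 1: Edmonton 9, Chicago 8, Geneva 10, Denver 9. Chicago eliminated.
Round 2: Edmonton 17, Geneva 10, Denver 9. Denver eliminated.
Round 3: Edmonton 26, Geneva 10. Edmonton has a majority (≥19).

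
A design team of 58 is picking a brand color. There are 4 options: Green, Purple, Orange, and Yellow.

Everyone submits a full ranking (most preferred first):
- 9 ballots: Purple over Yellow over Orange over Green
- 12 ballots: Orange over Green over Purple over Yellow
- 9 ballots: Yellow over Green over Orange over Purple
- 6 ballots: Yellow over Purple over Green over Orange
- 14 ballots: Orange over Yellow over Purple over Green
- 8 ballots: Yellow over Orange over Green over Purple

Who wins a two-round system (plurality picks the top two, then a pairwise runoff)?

Round 1 first-place votes: Green 0, Purple 9, Orange 26, Yellow 23. Orange and Yellow advance.
Runoff: Orange is ranked above Yellow on 26 ballots, Yellow above Orange on 32.

Yellow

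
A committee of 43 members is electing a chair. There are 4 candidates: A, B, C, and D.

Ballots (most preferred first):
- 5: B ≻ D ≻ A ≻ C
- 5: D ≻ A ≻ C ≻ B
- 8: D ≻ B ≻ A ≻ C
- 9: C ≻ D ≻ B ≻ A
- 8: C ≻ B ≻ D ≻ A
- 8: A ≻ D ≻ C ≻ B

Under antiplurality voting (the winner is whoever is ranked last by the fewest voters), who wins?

D

Last-place votes: A 17, B 13, C 13, D 0.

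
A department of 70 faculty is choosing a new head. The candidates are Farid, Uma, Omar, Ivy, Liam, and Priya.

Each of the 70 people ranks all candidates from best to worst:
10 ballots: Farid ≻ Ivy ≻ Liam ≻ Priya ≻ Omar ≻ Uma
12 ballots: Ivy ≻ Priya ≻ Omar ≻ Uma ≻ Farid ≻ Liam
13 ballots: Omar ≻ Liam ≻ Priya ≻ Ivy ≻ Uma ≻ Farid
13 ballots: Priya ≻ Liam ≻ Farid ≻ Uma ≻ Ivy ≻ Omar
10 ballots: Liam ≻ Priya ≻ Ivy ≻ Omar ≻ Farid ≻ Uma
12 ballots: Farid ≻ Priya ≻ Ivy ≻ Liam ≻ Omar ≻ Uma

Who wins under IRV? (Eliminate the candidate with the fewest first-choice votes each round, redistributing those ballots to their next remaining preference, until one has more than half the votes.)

Round 1: Farid 22, Uma 0, Omar 13, Ivy 12, Liam 10, Priya 13. Uma eliminated.
Round 2: Farid 22, Omar 13, Ivy 12, Liam 10, Priya 13. Liam eliminated.
Round 3: Farid 22, Omar 13, Ivy 12, Priya 23. Ivy eliminated.
Round 4: Farid 22, Omar 13, Priya 35. Omar eliminated.
Round 5: Farid 22, Priya 48. Priya has a majority (≥36).

Priya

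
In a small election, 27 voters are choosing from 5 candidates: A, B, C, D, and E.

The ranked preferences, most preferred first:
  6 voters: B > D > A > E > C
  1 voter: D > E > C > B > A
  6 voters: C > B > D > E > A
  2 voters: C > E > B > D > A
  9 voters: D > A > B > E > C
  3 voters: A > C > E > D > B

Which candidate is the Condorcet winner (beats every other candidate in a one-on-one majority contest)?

B

B vs A: 15–12
B vs C: 15–12
B vs D: 14–13
B vs E: 21–6
B beats every other candidate.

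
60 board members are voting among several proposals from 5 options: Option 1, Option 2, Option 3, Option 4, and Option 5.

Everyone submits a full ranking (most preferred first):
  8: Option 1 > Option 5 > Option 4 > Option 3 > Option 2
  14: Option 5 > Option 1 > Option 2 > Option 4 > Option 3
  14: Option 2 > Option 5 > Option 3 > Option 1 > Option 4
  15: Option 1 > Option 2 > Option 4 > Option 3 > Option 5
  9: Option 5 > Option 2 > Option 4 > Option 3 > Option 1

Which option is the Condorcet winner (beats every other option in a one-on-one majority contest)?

Option 5

Option 5 vs Option 1: 37–23
Option 5 vs Option 2: 31–29
Option 5 vs Option 3: 45–15
Option 5 vs Option 4: 45–15
Option 5 beats every other option.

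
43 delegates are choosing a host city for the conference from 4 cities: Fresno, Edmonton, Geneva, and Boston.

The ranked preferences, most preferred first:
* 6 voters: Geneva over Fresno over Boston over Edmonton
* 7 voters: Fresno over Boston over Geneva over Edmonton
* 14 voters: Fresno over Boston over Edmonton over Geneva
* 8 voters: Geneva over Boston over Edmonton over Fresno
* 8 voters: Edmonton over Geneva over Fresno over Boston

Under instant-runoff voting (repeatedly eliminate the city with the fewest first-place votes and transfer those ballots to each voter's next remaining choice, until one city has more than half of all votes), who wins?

Geneva

Round 1: Fresno 21, Edmonton 8, Geneva 14, Boston 0. Boston eliminated.
Round 2: Fresno 21, Edmonton 8, Geneva 14. Edmonton eliminated.
Round 3: Fresno 21, Geneva 22. Geneva has a majority (≥22).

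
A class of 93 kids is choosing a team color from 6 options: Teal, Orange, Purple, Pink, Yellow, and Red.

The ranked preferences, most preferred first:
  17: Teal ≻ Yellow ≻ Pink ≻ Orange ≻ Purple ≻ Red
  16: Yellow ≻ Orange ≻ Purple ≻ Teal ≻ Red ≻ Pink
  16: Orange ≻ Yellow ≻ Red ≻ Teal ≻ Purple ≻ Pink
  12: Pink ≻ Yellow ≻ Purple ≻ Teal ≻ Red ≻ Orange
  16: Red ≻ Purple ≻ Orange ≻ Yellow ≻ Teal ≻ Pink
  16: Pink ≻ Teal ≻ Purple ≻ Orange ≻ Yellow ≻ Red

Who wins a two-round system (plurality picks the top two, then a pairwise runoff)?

Teal

Round 1 first-place votes: Teal 17, Orange 16, Purple 0, Pink 28, Yellow 16, Red 16. Pink and Teal advance.
Runoff: Pink is ranked above Teal on 28 ballots, Teal above Pink on 65.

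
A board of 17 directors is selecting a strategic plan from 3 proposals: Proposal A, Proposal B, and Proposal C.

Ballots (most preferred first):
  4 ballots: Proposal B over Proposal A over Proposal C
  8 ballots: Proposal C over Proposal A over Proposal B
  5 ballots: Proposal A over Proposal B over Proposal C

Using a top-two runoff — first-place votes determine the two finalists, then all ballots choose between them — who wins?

Proposal A

Round 1 first-place votes: Proposal A 5, Proposal B 4, Proposal C 8. Proposal C and Proposal A advance.
Runoff: Proposal C is ranked above Proposal A on 8 ballots, Proposal A above Proposal C on 9.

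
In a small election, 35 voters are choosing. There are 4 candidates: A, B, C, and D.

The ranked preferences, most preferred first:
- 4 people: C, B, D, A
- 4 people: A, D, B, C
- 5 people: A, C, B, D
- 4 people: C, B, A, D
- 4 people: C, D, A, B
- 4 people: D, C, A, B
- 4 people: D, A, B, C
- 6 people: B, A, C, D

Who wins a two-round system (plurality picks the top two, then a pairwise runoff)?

Round 1 first-place votes: A 9, B 6, C 12, D 8. C and A advance.
Runoff: C is ranked above A on 16 ballots, A above C on 19.

A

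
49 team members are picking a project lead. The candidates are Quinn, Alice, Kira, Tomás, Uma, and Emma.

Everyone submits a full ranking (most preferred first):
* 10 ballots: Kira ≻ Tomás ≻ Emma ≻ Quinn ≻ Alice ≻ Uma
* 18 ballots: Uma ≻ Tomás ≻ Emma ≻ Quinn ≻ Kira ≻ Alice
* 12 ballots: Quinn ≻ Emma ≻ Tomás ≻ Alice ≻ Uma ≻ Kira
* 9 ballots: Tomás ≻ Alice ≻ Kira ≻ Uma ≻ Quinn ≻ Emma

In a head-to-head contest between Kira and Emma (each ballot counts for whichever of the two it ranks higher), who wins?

Kira is ranked above Emma on 19 ballots; Emma above Kira on 30.

Emma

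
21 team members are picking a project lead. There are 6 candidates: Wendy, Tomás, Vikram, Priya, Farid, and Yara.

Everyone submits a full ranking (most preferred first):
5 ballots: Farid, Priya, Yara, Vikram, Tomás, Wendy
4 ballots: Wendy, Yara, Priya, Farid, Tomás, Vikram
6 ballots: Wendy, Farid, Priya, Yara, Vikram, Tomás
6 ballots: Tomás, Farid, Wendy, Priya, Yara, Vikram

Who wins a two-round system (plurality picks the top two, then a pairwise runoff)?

Tomás

Round 1 first-place votes: Wendy 10, Tomás 6, Vikram 0, Priya 0, Farid 5, Yara 0. Wendy and Tomás advance.
Runoff: Wendy is ranked above Tomás on 10 ballots, Tomás above Wendy on 11.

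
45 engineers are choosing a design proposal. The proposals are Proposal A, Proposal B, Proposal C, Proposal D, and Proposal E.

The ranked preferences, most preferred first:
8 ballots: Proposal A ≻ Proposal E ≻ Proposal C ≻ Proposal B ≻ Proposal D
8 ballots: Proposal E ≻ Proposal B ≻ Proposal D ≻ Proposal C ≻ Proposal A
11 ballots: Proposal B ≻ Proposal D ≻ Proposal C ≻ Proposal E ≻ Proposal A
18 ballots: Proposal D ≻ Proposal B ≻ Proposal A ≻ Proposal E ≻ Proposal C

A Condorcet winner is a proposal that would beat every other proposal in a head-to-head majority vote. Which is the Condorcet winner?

Proposal B

Proposal B vs Proposal A: 37–8
Proposal B vs Proposal C: 37–8
Proposal B vs Proposal D: 27–18
Proposal B vs Proposal E: 29–16
Proposal B beats every other proposal.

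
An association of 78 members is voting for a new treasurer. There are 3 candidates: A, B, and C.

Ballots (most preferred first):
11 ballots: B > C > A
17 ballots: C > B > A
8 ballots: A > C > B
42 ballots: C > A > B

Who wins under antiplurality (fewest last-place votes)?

C

Last-place votes: A 28, B 50, C 0.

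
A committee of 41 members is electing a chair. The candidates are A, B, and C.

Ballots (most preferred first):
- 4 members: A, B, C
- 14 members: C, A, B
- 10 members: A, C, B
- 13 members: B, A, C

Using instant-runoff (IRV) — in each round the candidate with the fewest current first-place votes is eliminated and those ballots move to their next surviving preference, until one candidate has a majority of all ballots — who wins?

Round 1: A 14, B 13, C 14. B eliminated.
Round 2: A 27, C 14. A has a majority (≥21).

A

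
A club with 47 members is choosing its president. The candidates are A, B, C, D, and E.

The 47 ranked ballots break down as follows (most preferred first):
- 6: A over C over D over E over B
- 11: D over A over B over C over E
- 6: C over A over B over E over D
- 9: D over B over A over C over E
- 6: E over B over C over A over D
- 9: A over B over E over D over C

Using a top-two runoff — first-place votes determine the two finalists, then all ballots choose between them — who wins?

A

Round 1 first-place votes: A 15, B 0, C 6, D 20, E 6. D and A advance.
Runoff: D is ranked above A on 20 ballots, A above D on 27.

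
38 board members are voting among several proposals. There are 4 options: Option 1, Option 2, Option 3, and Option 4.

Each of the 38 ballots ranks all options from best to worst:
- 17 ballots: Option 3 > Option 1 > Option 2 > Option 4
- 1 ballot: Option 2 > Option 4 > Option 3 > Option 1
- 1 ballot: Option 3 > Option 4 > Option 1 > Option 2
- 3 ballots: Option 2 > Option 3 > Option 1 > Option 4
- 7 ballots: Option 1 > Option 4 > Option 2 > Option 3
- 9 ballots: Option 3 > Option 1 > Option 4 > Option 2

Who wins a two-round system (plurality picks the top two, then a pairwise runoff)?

Option 3

Round 1 first-place votes: Option 1 7, Option 2 4, Option 3 27, Option 4 0. Option 3 and Option 1 advance.
Runoff: Option 3 is ranked above Option 1 on 31 ballots, Option 1 above Option 3 on 7.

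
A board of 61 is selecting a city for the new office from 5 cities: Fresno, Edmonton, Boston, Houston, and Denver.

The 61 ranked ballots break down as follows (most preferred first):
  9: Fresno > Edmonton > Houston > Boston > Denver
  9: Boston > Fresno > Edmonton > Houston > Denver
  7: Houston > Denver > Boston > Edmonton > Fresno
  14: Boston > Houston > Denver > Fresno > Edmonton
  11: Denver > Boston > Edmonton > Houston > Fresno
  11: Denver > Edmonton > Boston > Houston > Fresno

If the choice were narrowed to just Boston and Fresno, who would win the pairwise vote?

Boston is ranked above Fresno on 52 ballots; Fresno above Boston on 9.

Boston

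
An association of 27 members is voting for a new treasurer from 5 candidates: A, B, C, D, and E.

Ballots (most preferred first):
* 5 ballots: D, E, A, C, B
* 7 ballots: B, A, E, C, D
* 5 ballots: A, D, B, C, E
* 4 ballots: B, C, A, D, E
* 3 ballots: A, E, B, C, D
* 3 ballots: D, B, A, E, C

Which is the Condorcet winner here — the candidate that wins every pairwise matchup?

B

B vs A: 14–13
B vs C: 22–5
B vs D: 14–13
B vs E: 19–8
B beats every other candidate.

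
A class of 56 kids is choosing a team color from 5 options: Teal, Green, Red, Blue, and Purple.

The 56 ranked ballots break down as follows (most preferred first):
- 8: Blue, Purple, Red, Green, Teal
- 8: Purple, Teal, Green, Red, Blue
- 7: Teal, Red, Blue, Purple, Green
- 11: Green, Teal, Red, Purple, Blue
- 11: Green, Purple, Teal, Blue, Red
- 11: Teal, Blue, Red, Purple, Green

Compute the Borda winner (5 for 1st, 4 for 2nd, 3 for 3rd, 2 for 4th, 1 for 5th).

Teal

Teal: 8×1 + 8×4 + 7×5 + 11×4 + 11×3 + 11×5 = 207
Green: 8×2 + 8×3 + 7×1 + 11×5 + 11×5 + 11×1 = 168
Red: 8×3 + 8×2 + 7×4 + 11×3 + 11×1 + 11×3 = 145
Blue: 8×5 + 8×1 + 7×3 + 11×1 + 11×2 + 11×4 = 146
Purple: 8×4 + 8×5 + 7×2 + 11×2 + 11×4 + 11×2 = 174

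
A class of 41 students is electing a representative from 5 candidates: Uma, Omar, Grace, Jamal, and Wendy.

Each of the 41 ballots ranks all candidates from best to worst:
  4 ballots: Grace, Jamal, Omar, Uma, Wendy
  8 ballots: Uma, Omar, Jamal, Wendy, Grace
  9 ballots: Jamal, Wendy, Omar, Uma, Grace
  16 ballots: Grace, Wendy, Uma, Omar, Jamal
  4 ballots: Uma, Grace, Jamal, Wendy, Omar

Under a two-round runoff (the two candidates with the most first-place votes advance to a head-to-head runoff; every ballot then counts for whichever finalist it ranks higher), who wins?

Round 1 first-place votes: Uma 12, Omar 0, Grace 20, Jamal 9, Wendy 0. Grace and Uma advance.
Runoff: Grace is ranked above Uma on 20 ballots, Uma above Grace on 21.

Uma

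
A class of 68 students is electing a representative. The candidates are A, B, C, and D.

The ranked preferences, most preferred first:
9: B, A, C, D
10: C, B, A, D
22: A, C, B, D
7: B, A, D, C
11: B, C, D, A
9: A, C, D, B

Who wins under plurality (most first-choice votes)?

A

First-place votes: A 31, B 27, C 10, D 0.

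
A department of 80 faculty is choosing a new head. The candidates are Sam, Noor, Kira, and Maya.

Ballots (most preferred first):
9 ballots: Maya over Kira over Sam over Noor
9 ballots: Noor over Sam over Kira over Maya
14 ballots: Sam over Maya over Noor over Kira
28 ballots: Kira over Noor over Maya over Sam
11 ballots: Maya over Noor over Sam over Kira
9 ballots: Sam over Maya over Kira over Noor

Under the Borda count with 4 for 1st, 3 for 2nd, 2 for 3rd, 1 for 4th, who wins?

Maya

Sam: 9×2 + 9×3 + 14×4 + 28×1 + 11×2 + 9×4 = 187
Noor: 9×1 + 9×4 + 14×2 + 28×3 + 11×3 + 9×1 = 199
Kira: 9×3 + 9×2 + 14×1 + 28×4 + 11×1 + 9×2 = 200
Maya: 9×4 + 9×1 + 14×3 + 28×2 + 11×4 + 9×3 = 214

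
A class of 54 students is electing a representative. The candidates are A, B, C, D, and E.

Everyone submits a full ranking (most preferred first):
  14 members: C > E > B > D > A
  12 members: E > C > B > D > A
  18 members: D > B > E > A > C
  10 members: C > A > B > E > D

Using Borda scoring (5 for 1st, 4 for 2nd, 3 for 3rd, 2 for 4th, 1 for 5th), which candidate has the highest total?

E

A: 14×1 + 12×1 + 18×2 + 10×4 = 102
B: 14×3 + 12×3 + 18×4 + 10×3 = 180
C: 14×5 + 12×4 + 18×1 + 10×5 = 186
D: 14×2 + 12×2 + 18×5 + 10×1 = 152
E: 14×4 + 12×5 + 18×3 + 10×2 = 190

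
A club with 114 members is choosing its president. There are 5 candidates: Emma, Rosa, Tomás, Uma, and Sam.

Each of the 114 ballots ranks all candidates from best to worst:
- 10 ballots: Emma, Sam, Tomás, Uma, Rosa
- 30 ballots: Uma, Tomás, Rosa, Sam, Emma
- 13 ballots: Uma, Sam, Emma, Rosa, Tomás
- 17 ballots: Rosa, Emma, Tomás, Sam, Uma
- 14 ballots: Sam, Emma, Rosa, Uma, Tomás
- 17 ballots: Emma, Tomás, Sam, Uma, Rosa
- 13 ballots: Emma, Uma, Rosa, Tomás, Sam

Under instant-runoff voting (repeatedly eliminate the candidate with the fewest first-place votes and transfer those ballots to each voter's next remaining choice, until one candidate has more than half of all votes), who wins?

Emma

Round 1: Emma 40, Rosa 17, Tomás 0, Uma 43, Sam 14. Tomás eliminated.
Round 2: Emma 40, Rosa 17, Uma 43, Sam 14. Sam eliminated.
Round 3: Emma 54, Rosa 17, Uma 43. Rosa eliminated.
Round 4: Emma 71, Uma 43. Emma has a majority (≥58).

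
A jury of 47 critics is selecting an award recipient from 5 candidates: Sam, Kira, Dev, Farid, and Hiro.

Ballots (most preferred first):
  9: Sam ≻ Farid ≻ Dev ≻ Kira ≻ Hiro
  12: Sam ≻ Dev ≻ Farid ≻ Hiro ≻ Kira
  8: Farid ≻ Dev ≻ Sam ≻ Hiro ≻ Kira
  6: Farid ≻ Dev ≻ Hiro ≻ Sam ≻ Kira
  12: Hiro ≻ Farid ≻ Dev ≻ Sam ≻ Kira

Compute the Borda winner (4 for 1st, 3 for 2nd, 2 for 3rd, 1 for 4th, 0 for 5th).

Farid

Sam: 9×4 + 12×4 + 8×2 + 6×1 + 12×1 = 118
Kira: 9×1 + 12×0 + 8×0 + 6×0 + 12×0 = 9
Dev: 9×2 + 12×3 + 8×3 + 6×3 + 12×2 = 120
Farid: 9×3 + 12×2 + 8×4 + 6×4 + 12×3 = 143
Hiro: 9×0 + 12×1 + 8×1 + 6×2 + 12×4 = 80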